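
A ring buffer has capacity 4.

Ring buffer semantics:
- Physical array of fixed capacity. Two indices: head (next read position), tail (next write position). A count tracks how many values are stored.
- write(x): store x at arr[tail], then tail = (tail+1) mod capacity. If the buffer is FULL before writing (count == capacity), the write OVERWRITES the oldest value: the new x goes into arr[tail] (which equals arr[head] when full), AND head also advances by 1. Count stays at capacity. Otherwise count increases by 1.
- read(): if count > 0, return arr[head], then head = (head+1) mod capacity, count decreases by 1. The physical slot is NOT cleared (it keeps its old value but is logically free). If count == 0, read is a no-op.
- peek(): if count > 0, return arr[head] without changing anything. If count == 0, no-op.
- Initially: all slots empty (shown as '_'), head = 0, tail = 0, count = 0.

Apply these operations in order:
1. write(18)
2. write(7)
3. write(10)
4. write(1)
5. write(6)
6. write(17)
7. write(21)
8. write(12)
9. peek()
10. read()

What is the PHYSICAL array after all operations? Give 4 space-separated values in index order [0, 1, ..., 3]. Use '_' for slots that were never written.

Answer: 6 17 21 12

Derivation:
After op 1 (write(18)): arr=[18 _ _ _] head=0 tail=1 count=1
After op 2 (write(7)): arr=[18 7 _ _] head=0 tail=2 count=2
After op 3 (write(10)): arr=[18 7 10 _] head=0 tail=3 count=3
After op 4 (write(1)): arr=[18 7 10 1] head=0 tail=0 count=4
After op 5 (write(6)): arr=[6 7 10 1] head=1 tail=1 count=4
After op 6 (write(17)): arr=[6 17 10 1] head=2 tail=2 count=4
After op 7 (write(21)): arr=[6 17 21 1] head=3 tail=3 count=4
After op 8 (write(12)): arr=[6 17 21 12] head=0 tail=0 count=4
After op 9 (peek()): arr=[6 17 21 12] head=0 tail=0 count=4
After op 10 (read()): arr=[6 17 21 12] head=1 tail=0 count=3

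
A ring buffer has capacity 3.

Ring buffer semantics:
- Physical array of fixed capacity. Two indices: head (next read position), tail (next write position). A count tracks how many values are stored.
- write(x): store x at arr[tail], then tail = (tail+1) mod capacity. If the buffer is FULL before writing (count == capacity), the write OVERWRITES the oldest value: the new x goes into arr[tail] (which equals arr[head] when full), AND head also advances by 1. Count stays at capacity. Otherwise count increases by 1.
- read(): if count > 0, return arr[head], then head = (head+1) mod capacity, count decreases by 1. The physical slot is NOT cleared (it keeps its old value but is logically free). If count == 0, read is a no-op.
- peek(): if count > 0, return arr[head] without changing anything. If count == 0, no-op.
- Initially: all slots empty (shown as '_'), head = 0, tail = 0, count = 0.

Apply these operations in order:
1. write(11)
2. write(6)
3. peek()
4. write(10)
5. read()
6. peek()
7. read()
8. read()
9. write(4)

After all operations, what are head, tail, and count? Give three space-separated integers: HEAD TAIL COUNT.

Answer: 0 1 1

Derivation:
After op 1 (write(11)): arr=[11 _ _] head=0 tail=1 count=1
After op 2 (write(6)): arr=[11 6 _] head=0 tail=2 count=2
After op 3 (peek()): arr=[11 6 _] head=0 tail=2 count=2
After op 4 (write(10)): arr=[11 6 10] head=0 tail=0 count=3
After op 5 (read()): arr=[11 6 10] head=1 tail=0 count=2
After op 6 (peek()): arr=[11 6 10] head=1 tail=0 count=2
After op 7 (read()): arr=[11 6 10] head=2 tail=0 count=1
After op 8 (read()): arr=[11 6 10] head=0 tail=0 count=0
After op 9 (write(4)): arr=[4 6 10] head=0 tail=1 count=1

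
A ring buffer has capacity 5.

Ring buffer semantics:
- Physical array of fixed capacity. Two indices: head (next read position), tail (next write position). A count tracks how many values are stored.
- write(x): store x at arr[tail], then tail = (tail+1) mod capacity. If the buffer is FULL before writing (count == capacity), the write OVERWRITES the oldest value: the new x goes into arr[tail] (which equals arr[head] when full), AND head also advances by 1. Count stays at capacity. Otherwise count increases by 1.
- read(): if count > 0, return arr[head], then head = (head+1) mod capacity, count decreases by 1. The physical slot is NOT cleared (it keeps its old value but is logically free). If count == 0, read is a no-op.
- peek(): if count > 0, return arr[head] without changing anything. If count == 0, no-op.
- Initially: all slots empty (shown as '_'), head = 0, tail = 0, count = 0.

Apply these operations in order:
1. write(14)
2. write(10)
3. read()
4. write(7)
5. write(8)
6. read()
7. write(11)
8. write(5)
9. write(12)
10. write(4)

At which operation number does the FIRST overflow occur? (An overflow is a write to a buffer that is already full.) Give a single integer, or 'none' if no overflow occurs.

After op 1 (write(14)): arr=[14 _ _ _ _] head=0 tail=1 count=1
After op 2 (write(10)): arr=[14 10 _ _ _] head=0 tail=2 count=2
After op 3 (read()): arr=[14 10 _ _ _] head=1 tail=2 count=1
After op 4 (write(7)): arr=[14 10 7 _ _] head=1 tail=3 count=2
After op 5 (write(8)): arr=[14 10 7 8 _] head=1 tail=4 count=3
After op 6 (read()): arr=[14 10 7 8 _] head=2 tail=4 count=2
After op 7 (write(11)): arr=[14 10 7 8 11] head=2 tail=0 count=3
After op 8 (write(5)): arr=[5 10 7 8 11] head=2 tail=1 count=4
After op 9 (write(12)): arr=[5 12 7 8 11] head=2 tail=2 count=5
After op 10 (write(4)): arr=[5 12 4 8 11] head=3 tail=3 count=5

Answer: 10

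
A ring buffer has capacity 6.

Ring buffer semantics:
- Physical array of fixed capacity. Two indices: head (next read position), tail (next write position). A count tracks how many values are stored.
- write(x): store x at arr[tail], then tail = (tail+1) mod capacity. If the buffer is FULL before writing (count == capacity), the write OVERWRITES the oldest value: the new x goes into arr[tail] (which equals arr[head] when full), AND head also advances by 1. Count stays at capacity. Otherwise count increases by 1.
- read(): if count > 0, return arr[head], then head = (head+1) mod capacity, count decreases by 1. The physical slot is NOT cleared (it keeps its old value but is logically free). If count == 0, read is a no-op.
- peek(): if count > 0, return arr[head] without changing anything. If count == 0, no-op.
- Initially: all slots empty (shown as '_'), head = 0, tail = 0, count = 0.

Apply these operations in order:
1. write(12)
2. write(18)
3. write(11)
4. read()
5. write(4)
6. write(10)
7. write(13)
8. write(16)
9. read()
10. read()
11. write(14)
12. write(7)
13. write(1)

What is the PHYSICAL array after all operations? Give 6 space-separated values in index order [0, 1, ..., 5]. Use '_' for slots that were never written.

After op 1 (write(12)): arr=[12 _ _ _ _ _] head=0 tail=1 count=1
After op 2 (write(18)): arr=[12 18 _ _ _ _] head=0 tail=2 count=2
After op 3 (write(11)): arr=[12 18 11 _ _ _] head=0 tail=3 count=3
After op 4 (read()): arr=[12 18 11 _ _ _] head=1 tail=3 count=2
After op 5 (write(4)): arr=[12 18 11 4 _ _] head=1 tail=4 count=3
After op 6 (write(10)): arr=[12 18 11 4 10 _] head=1 tail=5 count=4
After op 7 (write(13)): arr=[12 18 11 4 10 13] head=1 tail=0 count=5
After op 8 (write(16)): arr=[16 18 11 4 10 13] head=1 tail=1 count=6
After op 9 (read()): arr=[16 18 11 4 10 13] head=2 tail=1 count=5
After op 10 (read()): arr=[16 18 11 4 10 13] head=3 tail=1 count=4
After op 11 (write(14)): arr=[16 14 11 4 10 13] head=3 tail=2 count=5
After op 12 (write(7)): arr=[16 14 7 4 10 13] head=3 tail=3 count=6
After op 13 (write(1)): arr=[16 14 7 1 10 13] head=4 tail=4 count=6

Answer: 16 14 7 1 10 13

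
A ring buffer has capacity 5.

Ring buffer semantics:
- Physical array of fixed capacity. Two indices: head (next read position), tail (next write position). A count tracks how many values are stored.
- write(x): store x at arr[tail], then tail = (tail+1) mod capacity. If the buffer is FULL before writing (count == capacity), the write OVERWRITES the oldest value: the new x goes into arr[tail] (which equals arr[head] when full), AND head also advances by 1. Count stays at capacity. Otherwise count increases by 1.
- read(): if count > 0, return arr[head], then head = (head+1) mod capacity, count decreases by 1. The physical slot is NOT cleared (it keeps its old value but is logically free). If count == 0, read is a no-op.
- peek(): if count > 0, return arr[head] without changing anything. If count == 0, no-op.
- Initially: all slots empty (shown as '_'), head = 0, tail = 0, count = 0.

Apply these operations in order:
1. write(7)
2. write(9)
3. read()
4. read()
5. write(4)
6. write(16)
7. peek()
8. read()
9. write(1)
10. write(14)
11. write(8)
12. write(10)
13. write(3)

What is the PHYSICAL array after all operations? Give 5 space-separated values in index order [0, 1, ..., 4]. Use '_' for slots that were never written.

After op 1 (write(7)): arr=[7 _ _ _ _] head=0 tail=1 count=1
After op 2 (write(9)): arr=[7 9 _ _ _] head=0 tail=2 count=2
After op 3 (read()): arr=[7 9 _ _ _] head=1 tail=2 count=1
After op 4 (read()): arr=[7 9 _ _ _] head=2 tail=2 count=0
After op 5 (write(4)): arr=[7 9 4 _ _] head=2 tail=3 count=1
After op 6 (write(16)): arr=[7 9 4 16 _] head=2 tail=4 count=2
After op 7 (peek()): arr=[7 9 4 16 _] head=2 tail=4 count=2
After op 8 (read()): arr=[7 9 4 16 _] head=3 tail=4 count=1
After op 9 (write(1)): arr=[7 9 4 16 1] head=3 tail=0 count=2
After op 10 (write(14)): arr=[14 9 4 16 1] head=3 tail=1 count=3
After op 11 (write(8)): arr=[14 8 4 16 1] head=3 tail=2 count=4
After op 12 (write(10)): arr=[14 8 10 16 1] head=3 tail=3 count=5
After op 13 (write(3)): arr=[14 8 10 3 1] head=4 tail=4 count=5

Answer: 14 8 10 3 1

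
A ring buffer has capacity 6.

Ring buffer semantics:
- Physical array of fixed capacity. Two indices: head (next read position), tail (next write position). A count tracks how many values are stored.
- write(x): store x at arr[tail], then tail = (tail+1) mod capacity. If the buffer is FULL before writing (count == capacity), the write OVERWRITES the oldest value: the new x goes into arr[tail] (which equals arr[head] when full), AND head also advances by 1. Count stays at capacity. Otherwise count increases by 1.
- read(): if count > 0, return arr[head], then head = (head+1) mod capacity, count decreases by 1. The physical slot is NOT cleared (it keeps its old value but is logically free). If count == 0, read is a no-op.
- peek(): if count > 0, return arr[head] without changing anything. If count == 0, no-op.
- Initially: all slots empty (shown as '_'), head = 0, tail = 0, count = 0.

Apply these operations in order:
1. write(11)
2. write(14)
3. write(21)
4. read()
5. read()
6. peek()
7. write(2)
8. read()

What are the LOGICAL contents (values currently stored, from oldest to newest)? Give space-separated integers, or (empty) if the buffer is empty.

After op 1 (write(11)): arr=[11 _ _ _ _ _] head=0 tail=1 count=1
After op 2 (write(14)): arr=[11 14 _ _ _ _] head=0 tail=2 count=2
After op 3 (write(21)): arr=[11 14 21 _ _ _] head=0 tail=3 count=3
After op 4 (read()): arr=[11 14 21 _ _ _] head=1 tail=3 count=2
After op 5 (read()): arr=[11 14 21 _ _ _] head=2 tail=3 count=1
After op 6 (peek()): arr=[11 14 21 _ _ _] head=2 tail=3 count=1
After op 7 (write(2)): arr=[11 14 21 2 _ _] head=2 tail=4 count=2
After op 8 (read()): arr=[11 14 21 2 _ _] head=3 tail=4 count=1

Answer: 2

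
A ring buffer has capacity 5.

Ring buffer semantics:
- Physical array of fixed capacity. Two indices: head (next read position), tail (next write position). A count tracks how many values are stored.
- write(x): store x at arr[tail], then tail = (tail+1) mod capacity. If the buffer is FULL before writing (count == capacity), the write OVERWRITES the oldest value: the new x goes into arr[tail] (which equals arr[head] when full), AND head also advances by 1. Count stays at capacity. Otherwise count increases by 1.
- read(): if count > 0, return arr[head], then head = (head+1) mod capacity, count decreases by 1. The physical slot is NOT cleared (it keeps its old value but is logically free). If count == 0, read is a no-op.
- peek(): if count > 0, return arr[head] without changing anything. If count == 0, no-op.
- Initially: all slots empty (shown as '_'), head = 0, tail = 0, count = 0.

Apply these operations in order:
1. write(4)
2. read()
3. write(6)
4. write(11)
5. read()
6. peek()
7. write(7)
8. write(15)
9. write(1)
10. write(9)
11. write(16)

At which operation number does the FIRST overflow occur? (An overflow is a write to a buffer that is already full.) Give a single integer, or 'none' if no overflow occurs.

Answer: 11

Derivation:
After op 1 (write(4)): arr=[4 _ _ _ _] head=0 tail=1 count=1
After op 2 (read()): arr=[4 _ _ _ _] head=1 tail=1 count=0
After op 3 (write(6)): arr=[4 6 _ _ _] head=1 tail=2 count=1
After op 4 (write(11)): arr=[4 6 11 _ _] head=1 tail=3 count=2
After op 5 (read()): arr=[4 6 11 _ _] head=2 tail=3 count=1
After op 6 (peek()): arr=[4 6 11 _ _] head=2 tail=3 count=1
After op 7 (write(7)): arr=[4 6 11 7 _] head=2 tail=4 count=2
After op 8 (write(15)): arr=[4 6 11 7 15] head=2 tail=0 count=3
After op 9 (write(1)): arr=[1 6 11 7 15] head=2 tail=1 count=4
After op 10 (write(9)): arr=[1 9 11 7 15] head=2 tail=2 count=5
After op 11 (write(16)): arr=[1 9 16 7 15] head=3 tail=3 count=5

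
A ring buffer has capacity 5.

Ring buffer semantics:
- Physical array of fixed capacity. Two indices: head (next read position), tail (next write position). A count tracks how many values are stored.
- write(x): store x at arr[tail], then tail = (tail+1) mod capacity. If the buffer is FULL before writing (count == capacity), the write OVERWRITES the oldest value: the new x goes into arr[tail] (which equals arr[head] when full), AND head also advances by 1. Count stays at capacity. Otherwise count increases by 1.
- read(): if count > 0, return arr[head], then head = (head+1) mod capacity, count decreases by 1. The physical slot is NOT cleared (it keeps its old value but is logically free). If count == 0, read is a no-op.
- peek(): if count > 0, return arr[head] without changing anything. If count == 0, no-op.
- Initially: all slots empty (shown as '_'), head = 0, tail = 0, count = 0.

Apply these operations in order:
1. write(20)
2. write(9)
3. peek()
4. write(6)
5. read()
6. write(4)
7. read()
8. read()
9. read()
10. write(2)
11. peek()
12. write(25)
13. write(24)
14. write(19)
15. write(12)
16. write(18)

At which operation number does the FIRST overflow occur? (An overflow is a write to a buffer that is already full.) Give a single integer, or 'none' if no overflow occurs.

After op 1 (write(20)): arr=[20 _ _ _ _] head=0 tail=1 count=1
After op 2 (write(9)): arr=[20 9 _ _ _] head=0 tail=2 count=2
After op 3 (peek()): arr=[20 9 _ _ _] head=0 tail=2 count=2
After op 4 (write(6)): arr=[20 9 6 _ _] head=0 tail=3 count=3
After op 5 (read()): arr=[20 9 6 _ _] head=1 tail=3 count=2
After op 6 (write(4)): arr=[20 9 6 4 _] head=1 tail=4 count=3
After op 7 (read()): arr=[20 9 6 4 _] head=2 tail=4 count=2
After op 8 (read()): arr=[20 9 6 4 _] head=3 tail=4 count=1
After op 9 (read()): arr=[20 9 6 4 _] head=4 tail=4 count=0
After op 10 (write(2)): arr=[20 9 6 4 2] head=4 tail=0 count=1
After op 11 (peek()): arr=[20 9 6 4 2] head=4 tail=0 count=1
After op 12 (write(25)): arr=[25 9 6 4 2] head=4 tail=1 count=2
After op 13 (write(24)): arr=[25 24 6 4 2] head=4 tail=2 count=3
After op 14 (write(19)): arr=[25 24 19 4 2] head=4 tail=3 count=4
After op 15 (write(12)): arr=[25 24 19 12 2] head=4 tail=4 count=5
After op 16 (write(18)): arr=[25 24 19 12 18] head=0 tail=0 count=5

Answer: 16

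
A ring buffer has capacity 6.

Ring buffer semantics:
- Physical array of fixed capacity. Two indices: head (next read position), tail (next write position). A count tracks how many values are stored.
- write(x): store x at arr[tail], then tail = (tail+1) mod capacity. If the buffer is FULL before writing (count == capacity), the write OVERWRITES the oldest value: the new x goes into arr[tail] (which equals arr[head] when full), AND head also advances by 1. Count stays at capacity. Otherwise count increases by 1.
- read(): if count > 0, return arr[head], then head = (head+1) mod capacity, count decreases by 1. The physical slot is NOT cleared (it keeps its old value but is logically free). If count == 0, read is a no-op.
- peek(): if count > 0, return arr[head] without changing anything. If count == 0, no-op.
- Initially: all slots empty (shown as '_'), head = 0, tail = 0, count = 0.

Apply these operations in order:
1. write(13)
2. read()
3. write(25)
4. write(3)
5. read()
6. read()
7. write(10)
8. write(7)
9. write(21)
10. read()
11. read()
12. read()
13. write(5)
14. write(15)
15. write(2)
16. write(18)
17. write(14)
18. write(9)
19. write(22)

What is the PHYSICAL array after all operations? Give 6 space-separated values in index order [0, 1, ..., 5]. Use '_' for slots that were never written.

After op 1 (write(13)): arr=[13 _ _ _ _ _] head=0 tail=1 count=1
After op 2 (read()): arr=[13 _ _ _ _ _] head=1 tail=1 count=0
After op 3 (write(25)): arr=[13 25 _ _ _ _] head=1 tail=2 count=1
After op 4 (write(3)): arr=[13 25 3 _ _ _] head=1 tail=3 count=2
After op 5 (read()): arr=[13 25 3 _ _ _] head=2 tail=3 count=1
After op 6 (read()): arr=[13 25 3 _ _ _] head=3 tail=3 count=0
After op 7 (write(10)): arr=[13 25 3 10 _ _] head=3 tail=4 count=1
After op 8 (write(7)): arr=[13 25 3 10 7 _] head=3 tail=5 count=2
After op 9 (write(21)): arr=[13 25 3 10 7 21] head=3 tail=0 count=3
After op 10 (read()): arr=[13 25 3 10 7 21] head=4 tail=0 count=2
After op 11 (read()): arr=[13 25 3 10 7 21] head=5 tail=0 count=1
After op 12 (read()): arr=[13 25 3 10 7 21] head=0 tail=0 count=0
After op 13 (write(5)): arr=[5 25 3 10 7 21] head=0 tail=1 count=1
After op 14 (write(15)): arr=[5 15 3 10 7 21] head=0 tail=2 count=2
After op 15 (write(2)): arr=[5 15 2 10 7 21] head=0 tail=3 count=3
After op 16 (write(18)): arr=[5 15 2 18 7 21] head=0 tail=4 count=4
After op 17 (write(14)): arr=[5 15 2 18 14 21] head=0 tail=5 count=5
After op 18 (write(9)): arr=[5 15 2 18 14 9] head=0 tail=0 count=6
After op 19 (write(22)): arr=[22 15 2 18 14 9] head=1 tail=1 count=6

Answer: 22 15 2 18 14 9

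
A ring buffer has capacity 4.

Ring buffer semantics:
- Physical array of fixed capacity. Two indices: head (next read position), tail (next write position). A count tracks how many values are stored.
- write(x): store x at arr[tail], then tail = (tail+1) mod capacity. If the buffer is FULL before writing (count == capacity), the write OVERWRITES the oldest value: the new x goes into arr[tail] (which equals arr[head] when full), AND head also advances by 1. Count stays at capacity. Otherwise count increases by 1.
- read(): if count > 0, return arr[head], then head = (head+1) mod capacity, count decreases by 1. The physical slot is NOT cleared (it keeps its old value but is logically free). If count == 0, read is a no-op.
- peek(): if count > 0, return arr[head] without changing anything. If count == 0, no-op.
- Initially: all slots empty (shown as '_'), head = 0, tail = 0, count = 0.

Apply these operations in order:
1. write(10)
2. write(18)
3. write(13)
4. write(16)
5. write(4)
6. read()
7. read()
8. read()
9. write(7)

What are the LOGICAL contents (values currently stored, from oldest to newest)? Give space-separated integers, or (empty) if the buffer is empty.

Answer: 4 7

Derivation:
After op 1 (write(10)): arr=[10 _ _ _] head=0 tail=1 count=1
After op 2 (write(18)): arr=[10 18 _ _] head=0 tail=2 count=2
After op 3 (write(13)): arr=[10 18 13 _] head=0 tail=3 count=3
After op 4 (write(16)): arr=[10 18 13 16] head=0 tail=0 count=4
After op 5 (write(4)): arr=[4 18 13 16] head=1 tail=1 count=4
After op 6 (read()): arr=[4 18 13 16] head=2 tail=1 count=3
After op 7 (read()): arr=[4 18 13 16] head=3 tail=1 count=2
After op 8 (read()): arr=[4 18 13 16] head=0 tail=1 count=1
After op 9 (write(7)): arr=[4 7 13 16] head=0 tail=2 count=2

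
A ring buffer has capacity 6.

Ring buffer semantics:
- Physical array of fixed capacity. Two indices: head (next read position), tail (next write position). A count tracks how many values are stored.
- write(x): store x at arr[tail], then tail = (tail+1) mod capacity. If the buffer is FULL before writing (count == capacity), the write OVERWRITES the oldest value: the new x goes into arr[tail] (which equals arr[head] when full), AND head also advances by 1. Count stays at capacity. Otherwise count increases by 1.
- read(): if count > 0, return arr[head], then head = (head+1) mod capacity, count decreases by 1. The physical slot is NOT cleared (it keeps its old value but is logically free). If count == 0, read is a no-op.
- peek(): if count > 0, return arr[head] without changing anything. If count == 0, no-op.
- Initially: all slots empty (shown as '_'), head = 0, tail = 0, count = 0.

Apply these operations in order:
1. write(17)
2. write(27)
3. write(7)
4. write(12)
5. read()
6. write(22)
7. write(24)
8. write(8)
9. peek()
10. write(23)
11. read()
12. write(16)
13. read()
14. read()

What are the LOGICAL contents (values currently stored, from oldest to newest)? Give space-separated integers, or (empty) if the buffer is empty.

After op 1 (write(17)): arr=[17 _ _ _ _ _] head=0 tail=1 count=1
After op 2 (write(27)): arr=[17 27 _ _ _ _] head=0 tail=2 count=2
After op 3 (write(7)): arr=[17 27 7 _ _ _] head=0 tail=3 count=3
After op 4 (write(12)): arr=[17 27 7 12 _ _] head=0 tail=4 count=4
After op 5 (read()): arr=[17 27 7 12 _ _] head=1 tail=4 count=3
After op 6 (write(22)): arr=[17 27 7 12 22 _] head=1 tail=5 count=4
After op 7 (write(24)): arr=[17 27 7 12 22 24] head=1 tail=0 count=5
After op 8 (write(8)): arr=[8 27 7 12 22 24] head=1 tail=1 count=6
After op 9 (peek()): arr=[8 27 7 12 22 24] head=1 tail=1 count=6
After op 10 (write(23)): arr=[8 23 7 12 22 24] head=2 tail=2 count=6
After op 11 (read()): arr=[8 23 7 12 22 24] head=3 tail=2 count=5
After op 12 (write(16)): arr=[8 23 16 12 22 24] head=3 tail=3 count=6
After op 13 (read()): arr=[8 23 16 12 22 24] head=4 tail=3 count=5
After op 14 (read()): arr=[8 23 16 12 22 24] head=5 tail=3 count=4

Answer: 24 8 23 16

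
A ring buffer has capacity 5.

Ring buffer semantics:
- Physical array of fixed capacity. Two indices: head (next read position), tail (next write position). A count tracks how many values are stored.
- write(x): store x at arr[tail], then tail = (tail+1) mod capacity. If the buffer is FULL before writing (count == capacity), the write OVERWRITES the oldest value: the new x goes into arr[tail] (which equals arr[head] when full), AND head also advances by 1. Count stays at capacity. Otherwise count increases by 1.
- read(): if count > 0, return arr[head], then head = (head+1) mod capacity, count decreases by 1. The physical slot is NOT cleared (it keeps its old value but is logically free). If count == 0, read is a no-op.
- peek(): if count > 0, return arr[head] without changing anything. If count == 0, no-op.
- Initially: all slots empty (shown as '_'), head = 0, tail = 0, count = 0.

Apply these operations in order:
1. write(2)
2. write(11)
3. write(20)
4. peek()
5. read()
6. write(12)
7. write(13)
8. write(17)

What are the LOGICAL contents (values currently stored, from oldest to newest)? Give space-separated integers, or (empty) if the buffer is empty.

Answer: 11 20 12 13 17

Derivation:
After op 1 (write(2)): arr=[2 _ _ _ _] head=0 tail=1 count=1
After op 2 (write(11)): arr=[2 11 _ _ _] head=0 tail=2 count=2
After op 3 (write(20)): arr=[2 11 20 _ _] head=0 tail=3 count=3
After op 4 (peek()): arr=[2 11 20 _ _] head=0 tail=3 count=3
After op 5 (read()): arr=[2 11 20 _ _] head=1 tail=3 count=2
After op 6 (write(12)): arr=[2 11 20 12 _] head=1 tail=4 count=3
After op 7 (write(13)): arr=[2 11 20 12 13] head=1 tail=0 count=4
After op 8 (write(17)): arr=[17 11 20 12 13] head=1 tail=1 count=5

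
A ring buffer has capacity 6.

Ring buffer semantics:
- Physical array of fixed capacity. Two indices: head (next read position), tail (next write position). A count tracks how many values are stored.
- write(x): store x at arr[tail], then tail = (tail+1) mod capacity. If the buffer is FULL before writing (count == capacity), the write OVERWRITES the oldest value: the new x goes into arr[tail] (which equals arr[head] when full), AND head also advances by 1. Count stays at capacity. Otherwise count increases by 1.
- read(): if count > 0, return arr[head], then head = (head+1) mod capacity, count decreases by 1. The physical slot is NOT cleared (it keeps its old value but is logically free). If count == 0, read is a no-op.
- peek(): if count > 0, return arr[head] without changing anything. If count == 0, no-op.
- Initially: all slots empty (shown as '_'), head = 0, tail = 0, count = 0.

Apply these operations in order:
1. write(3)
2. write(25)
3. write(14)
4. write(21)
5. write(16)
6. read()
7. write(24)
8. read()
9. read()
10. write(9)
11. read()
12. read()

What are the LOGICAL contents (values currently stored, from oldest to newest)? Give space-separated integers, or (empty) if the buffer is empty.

After op 1 (write(3)): arr=[3 _ _ _ _ _] head=0 tail=1 count=1
After op 2 (write(25)): arr=[3 25 _ _ _ _] head=0 tail=2 count=2
After op 3 (write(14)): arr=[3 25 14 _ _ _] head=0 tail=3 count=3
After op 4 (write(21)): arr=[3 25 14 21 _ _] head=0 tail=4 count=4
After op 5 (write(16)): arr=[3 25 14 21 16 _] head=0 tail=5 count=5
After op 6 (read()): arr=[3 25 14 21 16 _] head=1 tail=5 count=4
After op 7 (write(24)): arr=[3 25 14 21 16 24] head=1 tail=0 count=5
After op 8 (read()): arr=[3 25 14 21 16 24] head=2 tail=0 count=4
After op 9 (read()): arr=[3 25 14 21 16 24] head=3 tail=0 count=3
After op 10 (write(9)): arr=[9 25 14 21 16 24] head=3 tail=1 count=4
After op 11 (read()): arr=[9 25 14 21 16 24] head=4 tail=1 count=3
After op 12 (read()): arr=[9 25 14 21 16 24] head=5 tail=1 count=2

Answer: 24 9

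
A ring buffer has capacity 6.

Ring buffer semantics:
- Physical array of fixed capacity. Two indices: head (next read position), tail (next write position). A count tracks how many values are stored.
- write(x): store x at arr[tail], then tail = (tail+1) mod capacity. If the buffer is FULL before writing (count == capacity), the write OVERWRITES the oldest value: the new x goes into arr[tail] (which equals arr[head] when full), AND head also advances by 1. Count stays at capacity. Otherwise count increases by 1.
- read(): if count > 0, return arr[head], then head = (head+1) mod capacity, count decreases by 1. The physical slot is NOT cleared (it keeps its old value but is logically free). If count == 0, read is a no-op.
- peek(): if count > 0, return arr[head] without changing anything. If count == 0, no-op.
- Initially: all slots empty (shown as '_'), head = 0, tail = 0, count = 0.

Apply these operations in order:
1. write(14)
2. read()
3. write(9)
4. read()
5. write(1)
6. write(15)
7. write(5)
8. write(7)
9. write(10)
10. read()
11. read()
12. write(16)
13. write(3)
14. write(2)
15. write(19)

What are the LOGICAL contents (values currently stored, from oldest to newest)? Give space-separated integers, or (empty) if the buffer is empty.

Answer: 7 10 16 3 2 19

Derivation:
After op 1 (write(14)): arr=[14 _ _ _ _ _] head=0 tail=1 count=1
After op 2 (read()): arr=[14 _ _ _ _ _] head=1 tail=1 count=0
After op 3 (write(9)): arr=[14 9 _ _ _ _] head=1 tail=2 count=1
After op 4 (read()): arr=[14 9 _ _ _ _] head=2 tail=2 count=0
After op 5 (write(1)): arr=[14 9 1 _ _ _] head=2 tail=3 count=1
After op 6 (write(15)): arr=[14 9 1 15 _ _] head=2 tail=4 count=2
After op 7 (write(5)): arr=[14 9 1 15 5 _] head=2 tail=5 count=3
After op 8 (write(7)): arr=[14 9 1 15 5 7] head=2 tail=0 count=4
After op 9 (write(10)): arr=[10 9 1 15 5 7] head=2 tail=1 count=5
After op 10 (read()): arr=[10 9 1 15 5 7] head=3 tail=1 count=4
After op 11 (read()): arr=[10 9 1 15 5 7] head=4 tail=1 count=3
After op 12 (write(16)): arr=[10 16 1 15 5 7] head=4 tail=2 count=4
After op 13 (write(3)): arr=[10 16 3 15 5 7] head=4 tail=3 count=5
After op 14 (write(2)): arr=[10 16 3 2 5 7] head=4 tail=4 count=6
After op 15 (write(19)): arr=[10 16 3 2 19 7] head=5 tail=5 count=6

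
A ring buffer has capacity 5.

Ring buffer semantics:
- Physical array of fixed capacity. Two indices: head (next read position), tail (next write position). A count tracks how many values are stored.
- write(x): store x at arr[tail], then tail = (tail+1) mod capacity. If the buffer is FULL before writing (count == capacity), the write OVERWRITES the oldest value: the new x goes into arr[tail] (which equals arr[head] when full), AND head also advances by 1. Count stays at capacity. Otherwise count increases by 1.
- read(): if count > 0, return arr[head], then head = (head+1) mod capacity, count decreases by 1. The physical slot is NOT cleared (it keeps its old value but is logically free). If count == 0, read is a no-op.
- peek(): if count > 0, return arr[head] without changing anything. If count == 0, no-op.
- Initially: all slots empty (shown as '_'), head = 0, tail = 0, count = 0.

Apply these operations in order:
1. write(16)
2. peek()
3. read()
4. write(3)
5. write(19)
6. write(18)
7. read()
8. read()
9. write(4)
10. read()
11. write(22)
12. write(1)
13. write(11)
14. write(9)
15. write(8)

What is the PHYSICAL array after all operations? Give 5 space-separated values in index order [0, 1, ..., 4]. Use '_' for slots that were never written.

After op 1 (write(16)): arr=[16 _ _ _ _] head=0 tail=1 count=1
After op 2 (peek()): arr=[16 _ _ _ _] head=0 tail=1 count=1
After op 3 (read()): arr=[16 _ _ _ _] head=1 tail=1 count=0
After op 4 (write(3)): arr=[16 3 _ _ _] head=1 tail=2 count=1
After op 5 (write(19)): arr=[16 3 19 _ _] head=1 tail=3 count=2
After op 6 (write(18)): arr=[16 3 19 18 _] head=1 tail=4 count=3
After op 7 (read()): arr=[16 3 19 18 _] head=2 tail=4 count=2
After op 8 (read()): arr=[16 3 19 18 _] head=3 tail=4 count=1
After op 9 (write(4)): arr=[16 3 19 18 4] head=3 tail=0 count=2
After op 10 (read()): arr=[16 3 19 18 4] head=4 tail=0 count=1
After op 11 (write(22)): arr=[22 3 19 18 4] head=4 tail=1 count=2
After op 12 (write(1)): arr=[22 1 19 18 4] head=4 tail=2 count=3
After op 13 (write(11)): arr=[22 1 11 18 4] head=4 tail=3 count=4
After op 14 (write(9)): arr=[22 1 11 9 4] head=4 tail=4 count=5
After op 15 (write(8)): arr=[22 1 11 9 8] head=0 tail=0 count=5

Answer: 22 1 11 9 8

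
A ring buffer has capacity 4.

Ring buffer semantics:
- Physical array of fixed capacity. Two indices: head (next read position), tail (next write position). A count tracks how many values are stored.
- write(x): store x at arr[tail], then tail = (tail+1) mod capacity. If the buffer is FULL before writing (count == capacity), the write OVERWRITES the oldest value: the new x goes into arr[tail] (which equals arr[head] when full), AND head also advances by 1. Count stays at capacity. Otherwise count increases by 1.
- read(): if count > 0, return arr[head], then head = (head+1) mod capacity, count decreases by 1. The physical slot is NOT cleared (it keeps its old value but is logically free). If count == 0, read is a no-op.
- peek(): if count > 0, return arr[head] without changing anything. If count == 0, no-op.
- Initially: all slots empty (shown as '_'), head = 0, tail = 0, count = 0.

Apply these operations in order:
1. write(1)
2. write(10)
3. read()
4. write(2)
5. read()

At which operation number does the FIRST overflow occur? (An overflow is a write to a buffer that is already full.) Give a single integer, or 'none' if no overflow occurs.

Answer: none

Derivation:
After op 1 (write(1)): arr=[1 _ _ _] head=0 tail=1 count=1
After op 2 (write(10)): arr=[1 10 _ _] head=0 tail=2 count=2
After op 3 (read()): arr=[1 10 _ _] head=1 tail=2 count=1
After op 4 (write(2)): arr=[1 10 2 _] head=1 tail=3 count=2
After op 5 (read()): arr=[1 10 2 _] head=2 tail=3 count=1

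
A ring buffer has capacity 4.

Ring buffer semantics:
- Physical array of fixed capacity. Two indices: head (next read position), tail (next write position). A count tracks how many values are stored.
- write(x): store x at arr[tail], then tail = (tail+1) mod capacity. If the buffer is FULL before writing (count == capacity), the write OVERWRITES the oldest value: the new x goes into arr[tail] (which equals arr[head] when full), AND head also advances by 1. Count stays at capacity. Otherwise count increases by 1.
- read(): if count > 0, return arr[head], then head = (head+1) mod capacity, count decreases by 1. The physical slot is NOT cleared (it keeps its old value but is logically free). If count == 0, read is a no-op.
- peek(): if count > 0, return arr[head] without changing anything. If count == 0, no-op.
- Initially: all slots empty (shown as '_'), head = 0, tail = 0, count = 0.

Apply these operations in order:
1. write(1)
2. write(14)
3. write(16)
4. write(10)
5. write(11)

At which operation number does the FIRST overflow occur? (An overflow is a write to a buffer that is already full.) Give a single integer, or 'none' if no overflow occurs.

After op 1 (write(1)): arr=[1 _ _ _] head=0 tail=1 count=1
After op 2 (write(14)): arr=[1 14 _ _] head=0 tail=2 count=2
After op 3 (write(16)): arr=[1 14 16 _] head=0 tail=3 count=3
After op 4 (write(10)): arr=[1 14 16 10] head=0 tail=0 count=4
After op 5 (write(11)): arr=[11 14 16 10] head=1 tail=1 count=4

Answer: 5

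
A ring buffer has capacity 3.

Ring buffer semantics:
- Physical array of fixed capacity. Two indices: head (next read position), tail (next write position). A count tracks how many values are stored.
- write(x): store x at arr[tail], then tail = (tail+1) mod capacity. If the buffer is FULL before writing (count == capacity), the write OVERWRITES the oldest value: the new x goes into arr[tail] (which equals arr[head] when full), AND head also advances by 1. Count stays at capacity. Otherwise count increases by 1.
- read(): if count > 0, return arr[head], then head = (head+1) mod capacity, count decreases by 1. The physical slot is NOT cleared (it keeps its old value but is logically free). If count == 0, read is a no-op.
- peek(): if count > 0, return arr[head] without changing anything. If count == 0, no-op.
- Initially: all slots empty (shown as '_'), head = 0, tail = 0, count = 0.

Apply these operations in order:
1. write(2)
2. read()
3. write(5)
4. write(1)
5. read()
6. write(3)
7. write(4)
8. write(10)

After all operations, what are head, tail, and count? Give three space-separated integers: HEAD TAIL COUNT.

Answer: 0 0 3

Derivation:
After op 1 (write(2)): arr=[2 _ _] head=0 tail=1 count=1
After op 2 (read()): arr=[2 _ _] head=1 tail=1 count=0
After op 3 (write(5)): arr=[2 5 _] head=1 tail=2 count=1
After op 4 (write(1)): arr=[2 5 1] head=1 tail=0 count=2
After op 5 (read()): arr=[2 5 1] head=2 tail=0 count=1
After op 6 (write(3)): arr=[3 5 1] head=2 tail=1 count=2
After op 7 (write(4)): arr=[3 4 1] head=2 tail=2 count=3
After op 8 (write(10)): arr=[3 4 10] head=0 tail=0 count=3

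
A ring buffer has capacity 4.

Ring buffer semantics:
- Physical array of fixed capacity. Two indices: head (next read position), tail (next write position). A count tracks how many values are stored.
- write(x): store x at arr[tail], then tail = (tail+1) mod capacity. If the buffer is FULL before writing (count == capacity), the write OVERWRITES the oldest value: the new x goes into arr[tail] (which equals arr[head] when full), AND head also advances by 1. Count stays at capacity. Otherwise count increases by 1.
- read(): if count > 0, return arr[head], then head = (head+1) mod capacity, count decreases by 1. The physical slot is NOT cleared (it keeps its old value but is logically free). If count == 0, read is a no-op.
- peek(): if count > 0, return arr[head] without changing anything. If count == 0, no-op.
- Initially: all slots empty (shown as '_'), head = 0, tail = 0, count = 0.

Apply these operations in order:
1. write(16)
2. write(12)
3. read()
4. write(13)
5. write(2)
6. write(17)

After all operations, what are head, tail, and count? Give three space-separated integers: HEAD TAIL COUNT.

After op 1 (write(16)): arr=[16 _ _ _] head=0 tail=1 count=1
After op 2 (write(12)): arr=[16 12 _ _] head=0 tail=2 count=2
After op 3 (read()): arr=[16 12 _ _] head=1 tail=2 count=1
After op 4 (write(13)): arr=[16 12 13 _] head=1 tail=3 count=2
After op 5 (write(2)): arr=[16 12 13 2] head=1 tail=0 count=3
After op 6 (write(17)): arr=[17 12 13 2] head=1 tail=1 count=4

Answer: 1 1 4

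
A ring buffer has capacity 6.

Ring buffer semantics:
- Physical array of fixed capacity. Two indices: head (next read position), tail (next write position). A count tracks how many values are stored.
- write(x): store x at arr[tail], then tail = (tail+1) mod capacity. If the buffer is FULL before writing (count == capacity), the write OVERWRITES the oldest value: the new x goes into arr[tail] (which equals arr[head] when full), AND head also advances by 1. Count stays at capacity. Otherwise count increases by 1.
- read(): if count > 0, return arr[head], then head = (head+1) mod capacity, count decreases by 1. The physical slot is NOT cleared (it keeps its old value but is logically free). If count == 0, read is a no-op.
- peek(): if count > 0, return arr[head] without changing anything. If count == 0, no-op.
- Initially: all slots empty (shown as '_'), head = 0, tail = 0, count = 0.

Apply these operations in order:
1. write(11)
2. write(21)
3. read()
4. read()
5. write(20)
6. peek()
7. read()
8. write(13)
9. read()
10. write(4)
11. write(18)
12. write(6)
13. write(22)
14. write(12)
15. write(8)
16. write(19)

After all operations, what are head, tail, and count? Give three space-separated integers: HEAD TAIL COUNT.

After op 1 (write(11)): arr=[11 _ _ _ _ _] head=0 tail=1 count=1
After op 2 (write(21)): arr=[11 21 _ _ _ _] head=0 tail=2 count=2
After op 3 (read()): arr=[11 21 _ _ _ _] head=1 tail=2 count=1
After op 4 (read()): arr=[11 21 _ _ _ _] head=2 tail=2 count=0
After op 5 (write(20)): arr=[11 21 20 _ _ _] head=2 tail=3 count=1
After op 6 (peek()): arr=[11 21 20 _ _ _] head=2 tail=3 count=1
After op 7 (read()): arr=[11 21 20 _ _ _] head=3 tail=3 count=0
After op 8 (write(13)): arr=[11 21 20 13 _ _] head=3 tail=4 count=1
After op 9 (read()): arr=[11 21 20 13 _ _] head=4 tail=4 count=0
After op 10 (write(4)): arr=[11 21 20 13 4 _] head=4 tail=5 count=1
After op 11 (write(18)): arr=[11 21 20 13 4 18] head=4 tail=0 count=2
After op 12 (write(6)): arr=[6 21 20 13 4 18] head=4 tail=1 count=3
After op 13 (write(22)): arr=[6 22 20 13 4 18] head=4 tail=2 count=4
After op 14 (write(12)): arr=[6 22 12 13 4 18] head=4 tail=3 count=5
After op 15 (write(8)): arr=[6 22 12 8 4 18] head=4 tail=4 count=6
After op 16 (write(19)): arr=[6 22 12 8 19 18] head=5 tail=5 count=6

Answer: 5 5 6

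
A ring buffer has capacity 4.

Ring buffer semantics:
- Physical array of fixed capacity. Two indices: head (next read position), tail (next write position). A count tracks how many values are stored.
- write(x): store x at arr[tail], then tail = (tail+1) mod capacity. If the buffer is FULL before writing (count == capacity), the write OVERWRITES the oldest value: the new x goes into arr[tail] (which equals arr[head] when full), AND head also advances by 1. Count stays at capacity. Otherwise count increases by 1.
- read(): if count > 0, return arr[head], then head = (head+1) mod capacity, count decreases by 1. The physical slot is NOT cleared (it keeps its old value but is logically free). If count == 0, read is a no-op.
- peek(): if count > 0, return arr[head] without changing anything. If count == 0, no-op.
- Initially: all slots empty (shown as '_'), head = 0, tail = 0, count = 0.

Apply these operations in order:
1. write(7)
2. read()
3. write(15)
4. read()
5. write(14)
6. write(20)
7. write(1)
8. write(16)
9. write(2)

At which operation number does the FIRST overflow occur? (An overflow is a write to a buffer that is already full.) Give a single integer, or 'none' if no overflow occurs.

After op 1 (write(7)): arr=[7 _ _ _] head=0 tail=1 count=1
After op 2 (read()): arr=[7 _ _ _] head=1 tail=1 count=0
After op 3 (write(15)): arr=[7 15 _ _] head=1 tail=2 count=1
After op 4 (read()): arr=[7 15 _ _] head=2 tail=2 count=0
After op 5 (write(14)): arr=[7 15 14 _] head=2 tail=3 count=1
After op 6 (write(20)): arr=[7 15 14 20] head=2 tail=0 count=2
After op 7 (write(1)): arr=[1 15 14 20] head=2 tail=1 count=3
After op 8 (write(16)): arr=[1 16 14 20] head=2 tail=2 count=4
After op 9 (write(2)): arr=[1 16 2 20] head=3 tail=3 count=4

Answer: 9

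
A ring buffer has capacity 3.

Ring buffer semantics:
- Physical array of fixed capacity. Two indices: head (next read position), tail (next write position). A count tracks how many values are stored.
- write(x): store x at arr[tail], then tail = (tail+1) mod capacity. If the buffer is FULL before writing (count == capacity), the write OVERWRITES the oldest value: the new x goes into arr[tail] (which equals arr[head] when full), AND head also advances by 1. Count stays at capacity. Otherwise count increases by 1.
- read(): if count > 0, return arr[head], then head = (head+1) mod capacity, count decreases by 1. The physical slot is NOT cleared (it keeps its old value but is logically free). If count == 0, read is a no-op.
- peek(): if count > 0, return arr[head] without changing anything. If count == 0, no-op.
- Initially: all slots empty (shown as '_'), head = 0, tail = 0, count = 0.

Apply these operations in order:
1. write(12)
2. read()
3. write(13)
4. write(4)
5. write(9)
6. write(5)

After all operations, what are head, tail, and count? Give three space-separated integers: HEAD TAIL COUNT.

Answer: 2 2 3

Derivation:
After op 1 (write(12)): arr=[12 _ _] head=0 tail=1 count=1
After op 2 (read()): arr=[12 _ _] head=1 tail=1 count=0
After op 3 (write(13)): arr=[12 13 _] head=1 tail=2 count=1
After op 4 (write(4)): arr=[12 13 4] head=1 tail=0 count=2
After op 5 (write(9)): arr=[9 13 4] head=1 tail=1 count=3
After op 6 (write(5)): arr=[9 5 4] head=2 tail=2 count=3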